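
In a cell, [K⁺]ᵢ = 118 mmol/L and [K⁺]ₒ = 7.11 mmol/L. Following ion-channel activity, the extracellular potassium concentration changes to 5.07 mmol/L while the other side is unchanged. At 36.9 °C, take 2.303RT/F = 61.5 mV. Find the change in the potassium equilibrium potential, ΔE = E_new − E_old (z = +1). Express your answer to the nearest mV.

E_old = (61.5/1)·log₁₀(7.11/118) = -75.03 mV
E_new = (61.5/1)·log₁₀(5.07/118) = -84.06 mV
ΔE = -84.06 − (-75.03) = -9.03 mV

-9 mV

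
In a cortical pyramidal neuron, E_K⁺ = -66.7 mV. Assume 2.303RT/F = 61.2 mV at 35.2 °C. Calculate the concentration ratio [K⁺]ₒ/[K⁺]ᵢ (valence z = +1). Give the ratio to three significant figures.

log₁₀([out]/[in]) = E·z/(61.2) = -66.7 × 1 / 61.2 = -1.0899
[out]/[in] = 10^(-1.0899) = 0.08131

0.0813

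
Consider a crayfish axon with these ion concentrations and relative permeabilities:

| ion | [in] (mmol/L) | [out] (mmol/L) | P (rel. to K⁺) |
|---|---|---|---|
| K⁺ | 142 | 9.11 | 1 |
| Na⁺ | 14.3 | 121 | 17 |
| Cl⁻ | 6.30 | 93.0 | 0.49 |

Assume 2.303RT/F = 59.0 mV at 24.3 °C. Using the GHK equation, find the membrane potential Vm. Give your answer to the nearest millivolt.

40 mV

Vm = 59.0 · log₁₀[(Σ P·[cation]ₒ + Σ P·[anion]ᵢ) / (Σ P·[cation]ᵢ + Σ P·[anion]ₒ)]
Numerator = 1×9.11 + 17×121 + 0.49×6.30 = 2069
Denominator = 1×142 + 17×14.3 + 0.49×93.0 = 430.7
Vm = 59.0 · log₁₀(4.8046) = 59.0 × (0.6817) = 40.22 mV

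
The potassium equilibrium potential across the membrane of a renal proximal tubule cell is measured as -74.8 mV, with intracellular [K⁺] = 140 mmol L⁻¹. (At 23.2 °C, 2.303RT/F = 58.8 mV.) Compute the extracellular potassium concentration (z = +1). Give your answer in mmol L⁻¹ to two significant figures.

7.5 mmol L⁻¹

Nernst: E = (58.8/1) · log₁₀([out]/[in]), so log₁₀([out]/[in]) = -74.8 × 1 / 58.8 = -1.2721.
[out]/[in] = 10^(-1.2721) = 0.05344.
[out] = 0.05344 × 140 = 7.482 mmol L⁻¹.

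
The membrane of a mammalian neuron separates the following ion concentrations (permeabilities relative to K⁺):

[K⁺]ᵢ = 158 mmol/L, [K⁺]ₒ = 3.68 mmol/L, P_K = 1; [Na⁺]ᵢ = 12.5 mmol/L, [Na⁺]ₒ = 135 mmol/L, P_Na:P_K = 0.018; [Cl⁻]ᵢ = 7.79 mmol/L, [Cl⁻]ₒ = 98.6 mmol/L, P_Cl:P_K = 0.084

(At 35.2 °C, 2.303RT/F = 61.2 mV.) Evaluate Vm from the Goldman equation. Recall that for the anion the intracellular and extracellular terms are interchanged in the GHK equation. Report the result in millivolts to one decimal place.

-85.1 mV

Vm = 61.2 · log₁₀[(Σ P·[cation]ₒ + Σ P·[anion]ᵢ) / (Σ P·[cation]ᵢ + Σ P·[anion]ₒ)]
Numerator = 1×3.68 + 0.018×135 + 0.084×7.79 = 6.764
Denominator = 1×158 + 0.018×12.5 + 0.084×98.6 = 166.5
Vm = 61.2 · log₁₀(0.040625) = 61.2 × (-1.3912) = -85.14 mV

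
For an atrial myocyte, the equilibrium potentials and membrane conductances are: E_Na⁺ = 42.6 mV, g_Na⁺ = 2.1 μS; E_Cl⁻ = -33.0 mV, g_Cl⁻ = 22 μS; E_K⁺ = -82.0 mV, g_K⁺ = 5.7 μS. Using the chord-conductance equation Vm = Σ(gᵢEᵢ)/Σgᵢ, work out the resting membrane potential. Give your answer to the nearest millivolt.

-37 mV

Σ gᵢEᵢ = 2.1·(42.6) + 22·(-33.0) + 5.7·(-82.0) = -1103.94
Σ gᵢ = 2.1 + 22 + 5.7 = 29.8
Vm = -1103.94 / 29.8 = -37.04 mV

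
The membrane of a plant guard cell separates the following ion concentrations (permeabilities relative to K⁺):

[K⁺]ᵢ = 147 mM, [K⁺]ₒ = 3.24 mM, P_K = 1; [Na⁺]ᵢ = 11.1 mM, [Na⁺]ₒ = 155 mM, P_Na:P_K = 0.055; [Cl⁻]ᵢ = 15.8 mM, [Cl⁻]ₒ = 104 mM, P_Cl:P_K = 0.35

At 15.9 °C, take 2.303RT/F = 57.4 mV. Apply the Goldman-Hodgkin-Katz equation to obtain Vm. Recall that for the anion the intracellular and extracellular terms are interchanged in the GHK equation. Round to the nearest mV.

-59 mV

Vm = 57.4 · log₁₀[(Σ P·[cation]ₒ + Σ P·[anion]ᵢ) / (Σ P·[cation]ᵢ + Σ P·[anion]ₒ)]
Numerator = 1×3.24 + 0.055×155 + 0.35×15.8 = 17.3
Denominator = 1×147 + 0.055×11.1 + 0.35×104 = 184
Vm = 57.4 · log₁₀(0.093989) = 57.4 × (-1.0269) = -58.95 mV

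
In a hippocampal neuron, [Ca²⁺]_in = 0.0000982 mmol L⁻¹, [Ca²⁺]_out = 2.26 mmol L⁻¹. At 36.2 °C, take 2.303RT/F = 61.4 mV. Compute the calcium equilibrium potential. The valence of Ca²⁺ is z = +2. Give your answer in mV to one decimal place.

E = (61.4/z) · log₁₀([Ca²⁺]_out/[Ca²⁺]_in) with z = +2.
= (61.4/2) · log₁₀(2.26/0.0000982) = 30.70 · log₁₀(2.301e+04)
= 30.70 · (4.3620) = 133.91 mV

133.9 mV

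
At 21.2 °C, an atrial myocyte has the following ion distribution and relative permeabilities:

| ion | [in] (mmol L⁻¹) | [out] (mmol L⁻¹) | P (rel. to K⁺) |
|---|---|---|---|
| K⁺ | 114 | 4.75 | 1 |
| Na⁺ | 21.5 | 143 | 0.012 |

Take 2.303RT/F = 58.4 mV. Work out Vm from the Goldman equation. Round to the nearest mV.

Vm = 58.4 · log₁₀[(Σ P·[cation]ₒ + Σ P·[anion]ᵢ) / (Σ P·[cation]ᵢ + Σ P·[anion]ₒ)]
Numerator = 1×4.75 + 0.012×143 = 6.466
Denominator = 1×114 + 0.012×21.5 = 114.3
Vm = 58.4 · log₁₀(0.056591) = 58.4 × (-1.2473) = -72.84 mV

-73 mV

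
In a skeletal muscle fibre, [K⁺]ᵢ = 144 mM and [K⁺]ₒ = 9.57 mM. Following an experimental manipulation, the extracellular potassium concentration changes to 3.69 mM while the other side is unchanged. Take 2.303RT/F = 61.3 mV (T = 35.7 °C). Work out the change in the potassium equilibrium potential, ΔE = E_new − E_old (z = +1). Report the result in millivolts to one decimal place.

-25.4 mV

E_old = (61.3/1)·log₁₀(9.57/144) = -72.18 mV
E_new = (61.3/1)·log₁₀(3.69/144) = -97.55 mV
ΔE = -97.55 − (-72.18) = -25.37 mV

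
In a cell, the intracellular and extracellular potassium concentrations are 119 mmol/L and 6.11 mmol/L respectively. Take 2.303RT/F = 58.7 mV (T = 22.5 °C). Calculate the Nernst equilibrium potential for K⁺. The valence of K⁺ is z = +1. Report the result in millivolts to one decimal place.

E = (58.7/z) · log₁₀([K⁺]_out/[K⁺]_in) with z = +1.
= (58.7/1) · log₁₀(6.11/119) = 58.70 · log₁₀(0.05134)
= 58.70 · (-1.2895) = -75.69 mV

-75.7 mV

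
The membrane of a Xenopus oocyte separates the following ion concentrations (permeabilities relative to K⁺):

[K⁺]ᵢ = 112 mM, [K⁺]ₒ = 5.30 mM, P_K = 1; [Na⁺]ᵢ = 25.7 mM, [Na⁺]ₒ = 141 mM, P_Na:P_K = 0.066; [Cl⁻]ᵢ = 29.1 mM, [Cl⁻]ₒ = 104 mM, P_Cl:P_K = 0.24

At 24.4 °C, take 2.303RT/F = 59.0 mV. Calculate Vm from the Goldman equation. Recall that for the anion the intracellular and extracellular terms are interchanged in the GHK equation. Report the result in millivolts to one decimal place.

Vm = 59.0 · log₁₀[(Σ P·[cation]ₒ + Σ P·[anion]ᵢ) / (Σ P·[cation]ᵢ + Σ P·[anion]ₒ)]
Numerator = 1×5.30 + 0.066×141 + 0.24×29.1 = 21.59
Denominator = 1×112 + 0.066×25.7 + 0.24×104 = 138.7
Vm = 59.0 · log₁₀(0.15571) = 59.0 × (-0.8077) = -47.65 mV

-47.7 mV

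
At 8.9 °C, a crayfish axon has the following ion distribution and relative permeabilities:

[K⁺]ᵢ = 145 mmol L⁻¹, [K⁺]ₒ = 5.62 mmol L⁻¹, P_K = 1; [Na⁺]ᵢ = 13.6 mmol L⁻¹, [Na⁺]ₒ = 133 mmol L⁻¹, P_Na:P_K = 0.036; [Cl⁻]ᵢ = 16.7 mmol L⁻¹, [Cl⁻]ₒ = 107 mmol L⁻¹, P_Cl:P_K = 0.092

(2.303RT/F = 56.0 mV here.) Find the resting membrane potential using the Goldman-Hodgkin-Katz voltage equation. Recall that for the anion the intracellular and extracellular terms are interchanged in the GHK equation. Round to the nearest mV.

-62 mV

Vm = 56.0 · log₁₀[(Σ P·[cation]ₒ + Σ P·[anion]ᵢ) / (Σ P·[cation]ᵢ + Σ P·[anion]ₒ)]
Numerator = 1×5.62 + 0.036×133 + 0.092×16.7 = 11.94
Denominator = 1×145 + 0.036×13.6 + 0.092×107 = 155.3
Vm = 56.0 · log₁₀(0.076895) = 56.0 × (-1.1141) = -62.39 mV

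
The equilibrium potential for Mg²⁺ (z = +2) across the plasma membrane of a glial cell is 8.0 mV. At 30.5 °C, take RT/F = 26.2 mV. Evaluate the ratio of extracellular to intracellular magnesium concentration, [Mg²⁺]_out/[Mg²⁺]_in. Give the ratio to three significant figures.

ln([out]/[in]) = E·z/(26.2) = 8.0 × 2 / 26.2 = 0.6107
[out]/[in] = e^(0.6107) = 1.842

1.84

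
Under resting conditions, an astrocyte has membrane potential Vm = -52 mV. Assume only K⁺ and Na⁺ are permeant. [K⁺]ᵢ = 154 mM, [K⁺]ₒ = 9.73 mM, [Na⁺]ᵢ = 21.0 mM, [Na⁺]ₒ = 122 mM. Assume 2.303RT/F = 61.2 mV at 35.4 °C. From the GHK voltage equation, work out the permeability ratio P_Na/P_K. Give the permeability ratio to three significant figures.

Let α = P_Na/P_K. GHK: Vm = 61.2·log₁₀[(Kₒ + α·Naₒ)/(Kᵢ + α·Naᵢ)].
10^(Vm/61.2) = 10^(-52.0/61.2) = 0.14136
So 0.14136·(Kᵢ + α·Naᵢ) = Kₒ + α·Naₒ → α = (0.14136·154.0 − 9.73) / (122.0 − 0.14136·21.0)
α = (21.77 − 9.73) / (122.0 − 2.969) = 12.04/119 = 0.1011

0.101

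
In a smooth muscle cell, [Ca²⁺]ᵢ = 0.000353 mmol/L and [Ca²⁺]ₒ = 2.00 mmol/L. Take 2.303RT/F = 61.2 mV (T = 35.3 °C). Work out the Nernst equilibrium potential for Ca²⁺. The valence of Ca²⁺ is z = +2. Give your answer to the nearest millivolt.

E = (61.2/z) · log₁₀([Ca²⁺]_out/[Ca²⁺]_in) with z = +2.
= (61.2/2) · log₁₀(2.00/0.000353) = 30.60 · log₁₀(5666)
= 30.60 · (3.7533) = 114.85 mV

115 mV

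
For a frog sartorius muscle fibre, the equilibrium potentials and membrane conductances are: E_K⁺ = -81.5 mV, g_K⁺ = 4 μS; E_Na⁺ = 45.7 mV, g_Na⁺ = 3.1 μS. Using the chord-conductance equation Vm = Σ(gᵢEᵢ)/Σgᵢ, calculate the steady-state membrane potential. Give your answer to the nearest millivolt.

-26 mV

Σ gᵢEᵢ = 4·(-81.5) + 3.1·(45.7) = -184.33
Σ gᵢ = 4 + 3.1 = 7.1
Vm = -184.33 / 7.1 = -25.96 mV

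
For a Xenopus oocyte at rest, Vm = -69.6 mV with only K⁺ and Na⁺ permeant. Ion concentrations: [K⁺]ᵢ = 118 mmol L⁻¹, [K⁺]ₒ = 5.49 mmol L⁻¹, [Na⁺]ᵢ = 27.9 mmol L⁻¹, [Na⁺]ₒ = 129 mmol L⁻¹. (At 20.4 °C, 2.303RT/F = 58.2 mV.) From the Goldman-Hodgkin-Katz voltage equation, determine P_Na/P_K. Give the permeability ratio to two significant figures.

0.016

Let α = P_Na/P_K. GHK: Vm = 58.2·log₁₀[(Kₒ + α·Naₒ)/(Kᵢ + α·Naᵢ)].
10^(Vm/58.2) = 10^(-69.6/58.2) = 0.063698
So 0.063698·(Kᵢ + α·Naᵢ) = Kₒ + α·Naₒ → α = (0.063698·118.0 − 5.49) / (129.0 − 0.063698·27.9)
α = (7.516 − 5.49) / (129.0 − 1.777) = 2.026/127.2 = 0.01593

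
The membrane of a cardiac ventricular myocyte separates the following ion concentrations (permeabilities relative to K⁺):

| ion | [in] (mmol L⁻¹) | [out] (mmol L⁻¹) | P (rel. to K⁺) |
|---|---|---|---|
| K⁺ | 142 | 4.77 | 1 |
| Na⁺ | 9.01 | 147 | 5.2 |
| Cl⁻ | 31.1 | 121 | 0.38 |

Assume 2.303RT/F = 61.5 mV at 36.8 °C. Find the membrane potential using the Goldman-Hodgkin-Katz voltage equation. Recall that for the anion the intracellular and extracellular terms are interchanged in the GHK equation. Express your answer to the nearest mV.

Vm = 61.5 · log₁₀[(Σ P·[cation]ₒ + Σ P·[anion]ᵢ) / (Σ P·[cation]ᵢ + Σ P·[anion]ₒ)]
Numerator = 1×4.77 + 5.2×147 + 0.38×31.1 = 781
Denominator = 1×142 + 5.2×9.01 + 0.38×121 = 234.8
Vm = 61.5 · log₁₀(3.3257) = 61.5 × (0.5219) = 32.10 mV

32 mV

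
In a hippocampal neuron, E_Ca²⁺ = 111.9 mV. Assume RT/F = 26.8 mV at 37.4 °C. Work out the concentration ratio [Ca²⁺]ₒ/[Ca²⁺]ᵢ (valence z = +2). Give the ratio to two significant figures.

ln([out]/[in]) = E·z/(26.8) = 111.9 × 2 / 26.8 = 8.3507
[out]/[in] = e^(8.3507) = 4233

4200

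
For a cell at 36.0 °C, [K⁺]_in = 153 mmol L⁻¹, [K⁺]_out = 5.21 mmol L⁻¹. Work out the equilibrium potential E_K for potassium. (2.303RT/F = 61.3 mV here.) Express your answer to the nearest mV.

E = (61.3/z) · log₁₀([K⁺]_out/[K⁺]_in) with z = +1.
= (61.3/1) · log₁₀(5.21/153) = 61.30 · log₁₀(0.03405)
= 61.30 · (-1.4679) = -89.98 mV

-90 mV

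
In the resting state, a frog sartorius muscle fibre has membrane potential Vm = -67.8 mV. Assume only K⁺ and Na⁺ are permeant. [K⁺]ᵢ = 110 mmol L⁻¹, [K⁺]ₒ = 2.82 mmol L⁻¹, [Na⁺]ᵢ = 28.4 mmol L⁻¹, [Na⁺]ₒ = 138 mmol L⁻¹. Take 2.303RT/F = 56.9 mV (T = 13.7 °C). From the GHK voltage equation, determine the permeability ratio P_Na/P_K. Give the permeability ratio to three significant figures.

Let α = P_Na/P_K. GHK: Vm = 56.9·log₁₀[(Kₒ + α·Naₒ)/(Kᵢ + α·Naᵢ)].
10^(Vm/56.9) = 10^(-67.8/56.9) = 0.064333
So 0.064333·(Kᵢ + α·Naᵢ) = Kₒ + α·Naₒ → α = (0.064333·110.0 − 2.82) / (138.0 − 0.064333·28.4)
α = (7.077 − 2.82) / (138.0 − 1.827) = 4.257/136.2 = 0.03126

0.0313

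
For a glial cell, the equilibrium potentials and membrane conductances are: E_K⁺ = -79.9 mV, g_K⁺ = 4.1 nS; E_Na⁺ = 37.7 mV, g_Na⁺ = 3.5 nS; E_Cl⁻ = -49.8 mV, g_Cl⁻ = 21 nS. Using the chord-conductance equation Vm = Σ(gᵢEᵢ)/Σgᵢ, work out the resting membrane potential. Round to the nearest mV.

-43 mV

Σ gᵢEᵢ = 4.1·(-79.9) + 3.5·(37.7) + 21·(-49.8) = -1241.44
Σ gᵢ = 4.1 + 3.5 + 21 = 28.6
Vm = -1241.44 / 28.6 = -43.41 mV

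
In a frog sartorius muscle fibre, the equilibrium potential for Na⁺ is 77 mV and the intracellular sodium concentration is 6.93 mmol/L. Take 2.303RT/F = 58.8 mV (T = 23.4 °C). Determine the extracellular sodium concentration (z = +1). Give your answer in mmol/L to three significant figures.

Nernst: E = (58.8/1) · log₁₀([out]/[in]), so log₁₀([out]/[in]) = 77.0 × 1 / 58.8 = 1.3095.
[out]/[in] = 10^(1.3095) = 20.4.
[out] = 20.4 × 6.93 = 141.3 mmol/L.

141 mmol/L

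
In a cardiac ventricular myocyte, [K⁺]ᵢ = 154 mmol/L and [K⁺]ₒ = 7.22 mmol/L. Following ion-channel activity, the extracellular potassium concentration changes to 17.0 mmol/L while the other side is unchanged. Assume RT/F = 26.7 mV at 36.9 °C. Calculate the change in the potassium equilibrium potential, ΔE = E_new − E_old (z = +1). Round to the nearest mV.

E_old = (26.7/1)·ln(7.22/154) = -81.70 mV
E_new = (26.7/1)·ln(17.0/154) = -58.84 mV
ΔE = -58.84 − (-81.70) = 22.86 mV

23 mV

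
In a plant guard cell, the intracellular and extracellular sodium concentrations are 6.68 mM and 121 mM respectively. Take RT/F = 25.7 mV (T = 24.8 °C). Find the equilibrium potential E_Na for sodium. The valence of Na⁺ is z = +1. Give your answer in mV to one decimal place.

E = (25.7/z) · ln([Na⁺]_out/[Na⁺]_in) with z = +1.
= (25.7/1) · ln(121/6.68) = 25.70 · ln(18.11)
= 25.70 · (2.8967) = 74.44 mV

74.4 mV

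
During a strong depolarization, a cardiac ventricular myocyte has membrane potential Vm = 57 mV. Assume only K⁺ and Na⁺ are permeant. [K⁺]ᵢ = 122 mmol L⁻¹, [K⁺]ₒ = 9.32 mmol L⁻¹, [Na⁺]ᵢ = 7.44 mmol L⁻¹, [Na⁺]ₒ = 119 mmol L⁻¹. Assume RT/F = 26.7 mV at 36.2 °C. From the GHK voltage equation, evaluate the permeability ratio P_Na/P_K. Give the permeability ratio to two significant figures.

18

Let α = P_Na/P_K. GHK: Vm = 26.7·ln[(Kₒ + α·Naₒ)/(Kᵢ + α·Naᵢ)].
e^(Vm/26.7) = e^(57.0/26.7) = 8.4556
So 8.4556·(Kᵢ + α·Naᵢ) = Kₒ + α·Naₒ → α = (8.4556·122.0 − 9.32) / (119.0 − 8.4556·7.44)
α = (1032 − 9.32) / (119.0 − 62.91) = 1022/56.09 = 18.23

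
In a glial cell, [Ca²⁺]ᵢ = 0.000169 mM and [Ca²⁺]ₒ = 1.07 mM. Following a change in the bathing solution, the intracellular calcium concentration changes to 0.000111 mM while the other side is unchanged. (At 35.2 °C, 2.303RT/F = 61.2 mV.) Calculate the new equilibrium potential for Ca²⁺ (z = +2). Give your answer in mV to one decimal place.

After the shift: [Ca²⁺]_out = 1.07, [Ca²⁺]_in = 0.000111 mM.
E_new = (61.2/2)·log₁₀(1.07/0.000111) = 30.60 · (3.9841) = 121.91 mV

121.9 mV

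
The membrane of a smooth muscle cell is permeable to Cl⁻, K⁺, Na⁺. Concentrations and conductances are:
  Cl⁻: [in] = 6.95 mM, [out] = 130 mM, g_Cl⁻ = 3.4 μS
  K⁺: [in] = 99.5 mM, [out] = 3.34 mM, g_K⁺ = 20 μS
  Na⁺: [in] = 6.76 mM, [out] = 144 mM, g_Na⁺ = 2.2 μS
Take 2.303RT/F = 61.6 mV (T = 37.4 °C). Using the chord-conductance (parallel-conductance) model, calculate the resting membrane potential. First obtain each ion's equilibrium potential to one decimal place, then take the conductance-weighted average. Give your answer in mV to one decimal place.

-74.3 mV

E_Cl⁻ = (61.6/-1)·log₁₀(130/6.95) = -78.4 mV
E_K⁺ = (61.6/1)·log₁₀(3.34/99.5) = -90.8 mV
E_Na⁺ = (61.6/1)·log₁₀(144/6.76) = 81.8 mV
Vm = (Σ gᵢEᵢ)/(Σ gᵢ) = (3.4·-78.4 + 20·-90.8 + 2.2·81.8) / (3.4 + 20 + 2.2)
= -1902.60 / 25.6 = -74.32 mV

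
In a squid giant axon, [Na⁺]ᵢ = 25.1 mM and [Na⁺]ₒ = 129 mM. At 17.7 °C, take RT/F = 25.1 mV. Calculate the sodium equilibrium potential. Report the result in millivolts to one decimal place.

E = (25.1/z) · ln([Na⁺]_out/[Na⁺]_in) with z = +1.
= (25.1/1) · ln(129/25.1) = 25.10 · ln(5.139)
= 25.10 · (1.6369) = 41.09 mV

41.1 mV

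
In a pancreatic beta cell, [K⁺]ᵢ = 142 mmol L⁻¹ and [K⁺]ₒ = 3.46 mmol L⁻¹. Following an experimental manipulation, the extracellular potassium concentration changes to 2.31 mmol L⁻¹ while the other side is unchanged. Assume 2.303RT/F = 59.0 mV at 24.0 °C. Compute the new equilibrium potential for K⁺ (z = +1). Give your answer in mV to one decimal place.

-105.5 mV

After the shift: [K⁺]_out = 2.31, [K⁺]_in = 142 mmol L⁻¹.
E_new = (59.0/1)·log₁₀(2.31/142) = 59.00 · (-1.7887) = -105.53 mV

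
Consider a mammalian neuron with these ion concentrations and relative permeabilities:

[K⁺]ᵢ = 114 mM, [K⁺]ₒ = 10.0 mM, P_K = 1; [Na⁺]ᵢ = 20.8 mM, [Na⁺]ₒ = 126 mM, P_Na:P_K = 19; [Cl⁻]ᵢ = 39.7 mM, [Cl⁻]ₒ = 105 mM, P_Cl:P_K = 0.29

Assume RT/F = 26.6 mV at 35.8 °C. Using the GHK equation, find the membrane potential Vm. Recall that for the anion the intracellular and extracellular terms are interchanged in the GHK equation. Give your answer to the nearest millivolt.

Vm = 26.6 · ln[(Σ P·[cation]ₒ + Σ P·[anion]ᵢ) / (Σ P·[cation]ᵢ + Σ P·[anion]ₒ)]
Numerator = 1×10.0 + 19×126 + 0.29×39.7 = 2416
Denominator = 1×114 + 19×20.8 + 0.29×105 = 539.6
Vm = 26.6 · ln(4.4761) = 26.6 × (1.4987) = 39.87 mV

40 mV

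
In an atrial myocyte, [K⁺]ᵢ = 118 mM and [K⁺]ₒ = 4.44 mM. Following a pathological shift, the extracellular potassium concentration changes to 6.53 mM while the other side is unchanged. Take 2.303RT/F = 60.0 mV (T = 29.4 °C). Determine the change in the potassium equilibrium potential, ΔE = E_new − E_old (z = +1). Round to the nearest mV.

E_old = (60.0/1)·log₁₀(4.44/118) = -85.47 mV
E_new = (60.0/1)·log₁₀(6.53/118) = -75.42 mV
ΔE = -75.42 − (-85.47) = 10.05 mV

10 mV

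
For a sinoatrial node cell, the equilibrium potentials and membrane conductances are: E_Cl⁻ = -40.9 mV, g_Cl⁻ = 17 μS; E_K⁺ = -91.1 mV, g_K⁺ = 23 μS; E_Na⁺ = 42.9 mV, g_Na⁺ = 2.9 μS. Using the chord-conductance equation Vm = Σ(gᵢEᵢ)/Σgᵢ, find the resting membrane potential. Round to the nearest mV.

-62 mV

Σ gᵢEᵢ = 17·(-40.9) + 23·(-91.1) + 2.9·(42.9) = -2666.19
Σ gᵢ = 17 + 23 + 2.9 = 42.9
Vm = -2666.19 / 42.9 = -62.15 mV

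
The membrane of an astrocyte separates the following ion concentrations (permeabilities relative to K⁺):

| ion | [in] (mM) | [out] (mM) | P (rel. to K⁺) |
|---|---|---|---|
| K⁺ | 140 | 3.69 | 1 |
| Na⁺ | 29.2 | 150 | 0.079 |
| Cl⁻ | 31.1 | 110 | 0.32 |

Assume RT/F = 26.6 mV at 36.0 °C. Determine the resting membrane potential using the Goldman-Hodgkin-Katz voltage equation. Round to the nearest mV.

Vm = 26.6 · ln[(Σ P·[cation]ₒ + Σ P·[anion]ᵢ) / (Σ P·[cation]ᵢ + Σ P·[anion]ₒ)]
Numerator = 1×3.69 + 0.079×150 + 0.32×31.1 = 25.49
Denominator = 1×140 + 0.079×29.2 + 0.32×110 = 177.5
Vm = 26.6 · ln(0.14361) = 26.6 × (-1.9406) = -51.62 mV

-52 mV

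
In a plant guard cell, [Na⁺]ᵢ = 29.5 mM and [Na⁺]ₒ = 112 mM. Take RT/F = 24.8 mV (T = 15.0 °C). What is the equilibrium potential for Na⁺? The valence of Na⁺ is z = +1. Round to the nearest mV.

33 mV

E = (24.8/z) · ln([Na⁺]_out/[Na⁺]_in) with z = +1.
= (24.8/1) · ln(112/29.5) = 24.80 · ln(3.797)
= 24.80 · (1.3341) = 33.09 mV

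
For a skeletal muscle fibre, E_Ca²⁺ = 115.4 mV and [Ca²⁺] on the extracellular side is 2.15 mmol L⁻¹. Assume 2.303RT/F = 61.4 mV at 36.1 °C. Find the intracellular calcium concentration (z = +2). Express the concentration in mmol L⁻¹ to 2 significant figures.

0.00037 mmol L⁻¹

Nernst: E = (61.4/2) · log₁₀([out]/[in]), so log₁₀([out]/[in]) = 115.4 × 2 / 61.4 = 3.7590.
[out]/[in] = 10^(3.7590) = 5741.
[in] = 2.15 / 5741 = 0.0003745 mmol L⁻¹.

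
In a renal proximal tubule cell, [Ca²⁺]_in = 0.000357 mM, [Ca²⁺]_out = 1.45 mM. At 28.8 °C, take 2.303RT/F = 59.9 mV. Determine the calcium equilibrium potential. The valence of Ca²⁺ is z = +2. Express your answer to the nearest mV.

108 mV

E = (59.9/z) · log₁₀([Ca²⁺]_out/[Ca²⁺]_in) with z = +2.
= (59.9/2) · log₁₀(1.45/0.000357) = 29.95 · log₁₀(4062)
= 29.95 · (3.6087) = 108.08 mV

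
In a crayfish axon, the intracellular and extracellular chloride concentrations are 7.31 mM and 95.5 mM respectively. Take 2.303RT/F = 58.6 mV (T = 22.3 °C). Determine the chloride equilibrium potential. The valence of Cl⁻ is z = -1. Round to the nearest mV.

-65 mV

E = (58.6/z) · log₁₀([Cl⁻]_out/[Cl⁻]_in) with z = -1.
For an anion, dividing by z = -1 reverses the sign.
= (58.6/-1) · log₁₀(95.5/7.31) = -58.60 · log₁₀(13.06)
= -58.60 · (1.1161) = -65.40 mV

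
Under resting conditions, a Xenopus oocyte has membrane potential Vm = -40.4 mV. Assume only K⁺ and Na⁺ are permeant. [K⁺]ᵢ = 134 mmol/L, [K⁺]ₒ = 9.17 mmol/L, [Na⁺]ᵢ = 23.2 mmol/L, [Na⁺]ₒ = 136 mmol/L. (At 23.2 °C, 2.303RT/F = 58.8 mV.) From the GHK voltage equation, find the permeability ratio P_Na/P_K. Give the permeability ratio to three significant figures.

0.140

Let α = P_Na/P_K. GHK: Vm = 58.8·log₁₀[(Kₒ + α·Naₒ)/(Kᵢ + α·Naᵢ)].
10^(Vm/58.8) = 10^(-40.4/58.8) = 0.20555
So 0.20555·(Kᵢ + α·Naᵢ) = Kₒ + α·Naₒ → α = (0.20555·134.0 − 9.17) / (136.0 − 0.20555·23.2)
α = (27.54 − 9.17) / (136.0 − 4.769) = 18.37/131.2 = 0.14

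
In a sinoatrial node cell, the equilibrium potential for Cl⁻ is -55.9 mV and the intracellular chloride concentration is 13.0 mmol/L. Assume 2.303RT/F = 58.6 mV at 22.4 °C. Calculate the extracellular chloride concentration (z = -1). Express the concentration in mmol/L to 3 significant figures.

117 mmol/L

Nernst: E = (58.6/-1) · log₁₀([out]/[in]), so log₁₀([out]/[in]) = -55.9 × -1 / 58.6 = 0.9539.
[out]/[in] = 10^(0.9539) = 8.993.
[out] = 8.993 × 13.0 = 116.9 mmol/L.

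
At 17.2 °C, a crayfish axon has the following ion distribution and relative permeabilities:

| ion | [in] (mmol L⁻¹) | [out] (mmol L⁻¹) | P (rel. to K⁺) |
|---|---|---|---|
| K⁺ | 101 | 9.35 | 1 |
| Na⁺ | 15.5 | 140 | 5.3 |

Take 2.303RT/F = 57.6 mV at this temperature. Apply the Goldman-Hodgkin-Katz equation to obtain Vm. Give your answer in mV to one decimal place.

35.3 mV

Vm = 57.6 · log₁₀[(Σ P·[cation]ₒ + Σ P·[anion]ᵢ) / (Σ P·[cation]ᵢ + Σ P·[anion]ₒ)]
Numerator = 1×9.35 + 5.3×140 = 751.4
Denominator = 1×101 + 5.3×15.5 = 183.1
Vm = 57.6 · log₁₀(4.1024) = 57.6 × (0.6130) = 35.31 mV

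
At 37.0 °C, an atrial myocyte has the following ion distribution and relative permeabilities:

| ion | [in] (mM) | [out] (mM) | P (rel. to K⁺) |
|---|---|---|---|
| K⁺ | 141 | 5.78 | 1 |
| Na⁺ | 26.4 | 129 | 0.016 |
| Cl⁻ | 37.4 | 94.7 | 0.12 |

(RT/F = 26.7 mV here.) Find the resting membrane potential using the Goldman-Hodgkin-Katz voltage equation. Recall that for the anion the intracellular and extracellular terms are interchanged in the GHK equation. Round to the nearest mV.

Vm = 26.7 · ln[(Σ P·[cation]ₒ + Σ P·[anion]ᵢ) / (Σ P·[cation]ᵢ + Σ P·[anion]ₒ)]
Numerator = 1×5.78 + 0.016×129 + 0.12×37.4 = 12.33
Denominator = 1×141 + 0.016×26.4 + 0.12×94.7 = 152.8
Vm = 26.7 · ln(0.080714) = 26.7 × (-2.5168) = -67.20 mV

-67 mV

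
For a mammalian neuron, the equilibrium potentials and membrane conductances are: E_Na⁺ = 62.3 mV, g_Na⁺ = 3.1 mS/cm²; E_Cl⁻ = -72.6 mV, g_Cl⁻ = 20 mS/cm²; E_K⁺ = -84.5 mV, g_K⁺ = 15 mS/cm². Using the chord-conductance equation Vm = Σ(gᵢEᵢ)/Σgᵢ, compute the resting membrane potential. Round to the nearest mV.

Σ gᵢEᵢ = 3.1·(62.3) + 20·(-72.6) + 15·(-84.5) = -2526.37
Σ gᵢ = 3.1 + 20 + 15 = 38.1
Vm = -2526.37 / 38.1 = -66.31 mV

-66 mV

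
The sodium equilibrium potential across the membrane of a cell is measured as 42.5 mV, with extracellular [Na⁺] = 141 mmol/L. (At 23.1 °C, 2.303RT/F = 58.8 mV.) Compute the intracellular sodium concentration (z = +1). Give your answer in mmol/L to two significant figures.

27 mmol/L

Nernst: E = (58.8/1) · log₁₀([out]/[in]), so log₁₀([out]/[in]) = 42.5 × 1 / 58.8 = 0.7228.
[out]/[in] = 10^(0.7228) = 5.282.
[in] = 141 / 5.282 = 26.7 mmol/L.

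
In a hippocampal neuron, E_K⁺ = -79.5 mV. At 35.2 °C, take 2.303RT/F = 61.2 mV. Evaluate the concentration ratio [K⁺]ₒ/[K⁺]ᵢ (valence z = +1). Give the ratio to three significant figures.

log₁₀([out]/[in]) = E·z/(61.2) = -79.5 × 1 / 61.2 = -1.2990
[out]/[in] = 10^(-1.2990) = 0.05023

0.0502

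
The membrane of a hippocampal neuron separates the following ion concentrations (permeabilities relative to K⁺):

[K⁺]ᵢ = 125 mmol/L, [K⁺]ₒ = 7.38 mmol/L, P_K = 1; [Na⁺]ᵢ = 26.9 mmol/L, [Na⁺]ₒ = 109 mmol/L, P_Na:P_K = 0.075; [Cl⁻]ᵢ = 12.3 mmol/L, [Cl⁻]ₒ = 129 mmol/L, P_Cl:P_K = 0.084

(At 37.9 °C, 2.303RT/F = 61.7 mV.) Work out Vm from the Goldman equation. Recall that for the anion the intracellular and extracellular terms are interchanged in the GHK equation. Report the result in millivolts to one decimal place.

-56.7 mV

Vm = 61.7 · log₁₀[(Σ P·[cation]ₒ + Σ P·[anion]ᵢ) / (Σ P·[cation]ᵢ + Σ P·[anion]ₒ)]
Numerator = 1×7.38 + 0.075×109 + 0.084×12.3 = 16.59
Denominator = 1×125 + 0.075×26.9 + 0.084×129 = 137.9
Vm = 61.7 · log₁₀(0.12033) = 61.7 × (-0.9196) = -56.74 mV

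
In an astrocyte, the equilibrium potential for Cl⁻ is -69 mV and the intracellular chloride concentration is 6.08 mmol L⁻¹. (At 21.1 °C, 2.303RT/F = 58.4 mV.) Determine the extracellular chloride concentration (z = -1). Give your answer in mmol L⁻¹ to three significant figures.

Nernst: E = (58.4/-1) · log₁₀([out]/[in]), so log₁₀([out]/[in]) = -69.0 × -1 / 58.4 = 1.1815.
[out]/[in] = 10^(1.1815) = 15.19.
[out] = 15.19 × 6.08 = 92.34 mmol L⁻¹.

92.3 mmol L⁻¹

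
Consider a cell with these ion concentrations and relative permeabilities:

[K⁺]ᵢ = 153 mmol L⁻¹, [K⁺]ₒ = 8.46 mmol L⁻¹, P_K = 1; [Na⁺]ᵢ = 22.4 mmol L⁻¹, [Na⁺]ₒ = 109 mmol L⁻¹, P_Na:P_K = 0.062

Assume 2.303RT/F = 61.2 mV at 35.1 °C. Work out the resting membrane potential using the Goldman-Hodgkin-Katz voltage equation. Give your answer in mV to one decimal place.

Vm = 61.2 · log₁₀[(Σ P·[cation]ₒ + Σ P·[anion]ᵢ) / (Σ P·[cation]ᵢ + Σ P·[anion]ₒ)]
Numerator = 1×8.46 + 0.062×109 = 15.22
Denominator = 1×153 + 0.062×22.4 = 154.4
Vm = 61.2 · log₁₀(0.098569) = 61.2 × (-1.0063) = -61.58 mV

-61.6 mV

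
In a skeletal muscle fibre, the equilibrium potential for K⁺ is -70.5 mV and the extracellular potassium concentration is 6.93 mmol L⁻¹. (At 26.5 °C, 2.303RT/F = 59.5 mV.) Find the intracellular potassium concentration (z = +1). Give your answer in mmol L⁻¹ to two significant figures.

110 mmol L⁻¹

Nernst: E = (59.5/1) · log₁₀([out]/[in]), so log₁₀([out]/[in]) = -70.5 × 1 / 59.5 = -1.1849.
[out]/[in] = 10^(-1.1849) = 0.06533.
[in] = 6.93 / 0.06533 = 106.1 mmol L⁻¹.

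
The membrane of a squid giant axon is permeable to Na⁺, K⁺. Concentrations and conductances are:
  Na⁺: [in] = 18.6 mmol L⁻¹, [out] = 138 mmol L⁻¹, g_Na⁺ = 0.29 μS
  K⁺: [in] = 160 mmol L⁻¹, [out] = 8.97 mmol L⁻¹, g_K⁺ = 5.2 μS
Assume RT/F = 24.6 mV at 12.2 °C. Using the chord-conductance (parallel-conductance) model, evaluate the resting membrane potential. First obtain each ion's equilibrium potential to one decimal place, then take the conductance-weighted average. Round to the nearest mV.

E_Na⁺ = (24.6/1)·ln(138/18.6) = 49.3 mV
E_K⁺ = (24.6/1)·ln(8.97/160) = -70.9 mV
Vm = (Σ gᵢEᵢ)/(Σ gᵢ) = (0.29·49.3 + 5.2·-70.9) / (0.29 + 5.2)
= -354.38 / 5.49 = -64.55 mV

-65 mV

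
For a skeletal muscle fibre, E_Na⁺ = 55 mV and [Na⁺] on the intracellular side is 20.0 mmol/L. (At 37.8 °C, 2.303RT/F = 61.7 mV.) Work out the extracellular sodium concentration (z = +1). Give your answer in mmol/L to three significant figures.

Nernst: E = (61.7/1) · log₁₀([out]/[in]), so log₁₀([out]/[in]) = 55.0 × 1 / 61.7 = 0.8914.
[out]/[in] = 10^(0.8914) = 7.788.
[out] = 7.788 × 20.0 = 155.8 mmol/L.

156 mmol/L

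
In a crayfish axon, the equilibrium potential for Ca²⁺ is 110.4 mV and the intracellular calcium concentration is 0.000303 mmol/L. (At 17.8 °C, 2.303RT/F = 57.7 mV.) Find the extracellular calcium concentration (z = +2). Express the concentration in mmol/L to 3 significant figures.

Nernst: E = (57.7/2) · log₁₀([out]/[in]), so log₁₀([out]/[in]) = 110.4 × 2 / 57.7 = 3.8267.
[out]/[in] = 10^(3.8267) = 6709.
[out] = 6709 × 0.000303 = 2.033 mmol/L.

2.03 mmol/L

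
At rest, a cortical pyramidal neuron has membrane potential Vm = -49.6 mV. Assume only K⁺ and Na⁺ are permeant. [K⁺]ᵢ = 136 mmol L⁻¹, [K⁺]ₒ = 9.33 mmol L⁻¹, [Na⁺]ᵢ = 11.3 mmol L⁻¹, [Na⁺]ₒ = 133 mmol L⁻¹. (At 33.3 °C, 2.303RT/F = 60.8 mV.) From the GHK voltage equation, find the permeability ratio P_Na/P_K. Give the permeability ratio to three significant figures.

Let α = P_Na/P_K. GHK: Vm = 60.8·log₁₀[(Kₒ + α·Naₒ)/(Kᵢ + α·Naᵢ)].
10^(Vm/60.8) = 10^(-49.6/60.8) = 0.15283
So 0.15283·(Kᵢ + α·Naᵢ) = Kₒ + α·Naₒ → α = (0.15283·136.0 − 9.33) / (133.0 − 0.15283·11.3)
α = (20.78 − 9.33) / (133.0 − 1.727) = 11.45/131.3 = 0.08726

0.0873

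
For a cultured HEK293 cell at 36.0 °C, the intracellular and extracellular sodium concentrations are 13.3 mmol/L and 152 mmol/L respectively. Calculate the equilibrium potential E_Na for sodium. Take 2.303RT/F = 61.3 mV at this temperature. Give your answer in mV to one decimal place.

E = (61.3/z) · log₁₀([Na⁺]_out/[Na⁺]_in) with z = +1.
= (61.3/1) · log₁₀(152/13.3) = 61.30 · log₁₀(11.43)
= 61.30 · (1.0580) = 64.85 mV

64.9 mV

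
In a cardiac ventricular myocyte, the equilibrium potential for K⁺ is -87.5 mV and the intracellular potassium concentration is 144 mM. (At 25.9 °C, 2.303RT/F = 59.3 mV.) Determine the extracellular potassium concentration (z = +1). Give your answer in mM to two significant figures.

4.8 mM

Nernst: E = (59.3/1) · log₁₀([out]/[in]), so log₁₀([out]/[in]) = -87.5 × 1 / 59.3 = -1.4755.
[out]/[in] = 10^(-1.4755) = 0.03345.
[out] = 0.03345 × 144 = 4.817 mM.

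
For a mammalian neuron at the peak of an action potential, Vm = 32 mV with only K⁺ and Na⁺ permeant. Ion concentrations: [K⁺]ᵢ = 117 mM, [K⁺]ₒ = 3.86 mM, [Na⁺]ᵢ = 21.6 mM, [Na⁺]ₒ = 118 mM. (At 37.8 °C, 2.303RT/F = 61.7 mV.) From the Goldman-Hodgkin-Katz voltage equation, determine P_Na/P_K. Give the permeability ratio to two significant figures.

Let α = P_Na/P_K. GHK: Vm = 61.7·log₁₀[(Kₒ + α·Naₒ)/(Kᵢ + α·Naᵢ)].
10^(Vm/61.7) = 10^(32.0/61.7) = 3.3009
So 3.3009·(Kᵢ + α·Naᵢ) = Kₒ + α·Naₒ → α = (3.3009·117.0 − 3.86) / (118.0 − 3.3009·21.6)
α = (386.2 − 3.86) / (118.0 − 71.3) = 382.4/46.7 = 8.187

8.2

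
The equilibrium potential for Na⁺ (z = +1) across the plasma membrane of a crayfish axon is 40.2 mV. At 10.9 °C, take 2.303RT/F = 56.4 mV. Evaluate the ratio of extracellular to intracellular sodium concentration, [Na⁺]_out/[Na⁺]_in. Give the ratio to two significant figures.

log₁₀([out]/[in]) = E·z/(56.4) = 40.2 × 1 / 56.4 = 0.7128
[out]/[in] = 10^(0.7128) = 5.161

5.2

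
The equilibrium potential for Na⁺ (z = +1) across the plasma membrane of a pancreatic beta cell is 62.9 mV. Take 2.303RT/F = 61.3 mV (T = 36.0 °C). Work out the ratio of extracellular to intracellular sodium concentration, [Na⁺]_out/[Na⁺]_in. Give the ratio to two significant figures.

log₁₀([out]/[in]) = E·z/(61.3) = 62.9 × 1 / 61.3 = 1.0261
[out]/[in] = 10^(1.0261) = 10.62

11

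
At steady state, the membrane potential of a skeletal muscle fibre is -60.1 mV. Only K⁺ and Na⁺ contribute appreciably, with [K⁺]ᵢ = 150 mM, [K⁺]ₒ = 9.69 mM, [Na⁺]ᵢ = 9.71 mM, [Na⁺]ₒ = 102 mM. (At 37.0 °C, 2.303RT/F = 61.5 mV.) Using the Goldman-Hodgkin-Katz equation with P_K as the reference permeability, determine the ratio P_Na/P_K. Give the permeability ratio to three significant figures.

Let α = P_Na/P_K. GHK: Vm = 61.5·log₁₀[(Kₒ + α·Naₒ)/(Kᵢ + α·Naᵢ)].
10^(Vm/61.5) = 10^(-60.1/61.5) = 0.10538
So 0.10538·(Kᵢ + α·Naᵢ) = Kₒ + α·Naₒ → α = (0.10538·150.0 − 9.69) / (102.0 − 0.10538·9.71)
α = (15.81 − 9.69) / (102.0 − 1.023) = 6.117/101 = 0.06058

0.0606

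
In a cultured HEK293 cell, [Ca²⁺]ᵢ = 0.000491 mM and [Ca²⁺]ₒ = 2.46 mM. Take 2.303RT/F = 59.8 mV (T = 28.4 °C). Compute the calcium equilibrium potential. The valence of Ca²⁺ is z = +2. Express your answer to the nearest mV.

E = (59.8/z) · log₁₀([Ca²⁺]_out/[Ca²⁺]_in) with z = +2.
= (59.8/2) · log₁₀(2.46/0.000491) = 29.90 · log₁₀(5010)
= 29.90 · (3.6999) = 110.63 mV

111 mV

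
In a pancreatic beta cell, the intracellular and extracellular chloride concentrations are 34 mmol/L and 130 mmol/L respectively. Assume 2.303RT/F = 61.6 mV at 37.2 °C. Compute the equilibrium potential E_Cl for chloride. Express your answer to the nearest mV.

-36 mV

E = (61.6/z) · log₁₀([Cl⁻]_out/[Cl⁻]_in) with z = -1.
For an anion, dividing by z = -1 reverses the sign.
= (61.6/-1) · log₁₀(130/34) = -61.60 · log₁₀(3.824)
= -61.60 · (0.5825) = -35.88 mV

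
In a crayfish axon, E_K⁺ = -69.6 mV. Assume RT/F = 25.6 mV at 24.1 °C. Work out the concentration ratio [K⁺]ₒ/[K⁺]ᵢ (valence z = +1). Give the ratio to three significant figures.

0.0660

ln([out]/[in]) = E·z/(25.6) = -69.6 × 1 / 25.6 = -2.7187
[out]/[in] = e^(-2.7187) = 0.06596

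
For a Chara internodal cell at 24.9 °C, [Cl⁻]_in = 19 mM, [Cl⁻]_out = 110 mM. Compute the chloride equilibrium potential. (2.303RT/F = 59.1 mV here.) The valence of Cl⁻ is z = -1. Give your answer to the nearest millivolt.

E = (59.1/z) · log₁₀([Cl⁻]_out/[Cl⁻]_in) with z = -1.
For an anion, dividing by z = -1 reverses the sign.
= (59.1/-1) · log₁₀(110/19) = -59.10 · log₁₀(5.789)
= -59.10 · (0.7626) = -45.07 mV

-45 mV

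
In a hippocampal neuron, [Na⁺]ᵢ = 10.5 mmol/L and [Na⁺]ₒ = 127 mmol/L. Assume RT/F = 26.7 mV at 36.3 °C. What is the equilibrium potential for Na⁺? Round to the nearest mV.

E = (26.7/z) · ln([Na⁺]_out/[Na⁺]_in) with z = +1.
= (26.7/1) · ln(127/10.5) = 26.70 · ln(12.1)
= 26.70 · (2.4928) = 66.56 mV

67 mV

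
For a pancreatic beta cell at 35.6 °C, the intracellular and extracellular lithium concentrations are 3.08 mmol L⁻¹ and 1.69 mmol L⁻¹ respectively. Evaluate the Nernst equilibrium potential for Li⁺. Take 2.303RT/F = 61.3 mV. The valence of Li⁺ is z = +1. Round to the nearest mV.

E = (61.3/z) · log₁₀([Li⁺]_out/[Li⁺]_in) with z = +1.
= (61.3/1) · log₁₀(1.69/3.08) = 61.30 · log₁₀(0.5487)
= 61.30 · (-0.2607) = -15.98 mV

-16 mV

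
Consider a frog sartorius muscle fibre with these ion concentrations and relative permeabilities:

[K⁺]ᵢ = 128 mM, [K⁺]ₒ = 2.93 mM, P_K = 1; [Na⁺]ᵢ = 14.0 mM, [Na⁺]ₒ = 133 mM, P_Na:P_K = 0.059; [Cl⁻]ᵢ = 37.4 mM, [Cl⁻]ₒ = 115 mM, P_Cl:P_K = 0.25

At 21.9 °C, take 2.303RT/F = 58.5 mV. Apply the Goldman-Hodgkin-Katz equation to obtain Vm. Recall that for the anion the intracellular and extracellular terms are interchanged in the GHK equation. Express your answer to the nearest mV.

-52 mV

Vm = 58.5 · log₁₀[(Σ P·[cation]ₒ + Σ P·[anion]ᵢ) / (Σ P·[cation]ᵢ + Σ P·[anion]ₒ)]
Numerator = 1×2.93 + 0.059×133 + 0.25×37.4 = 20.13
Denominator = 1×128 + 0.059×14.0 + 0.25×115 = 157.6
Vm = 58.5 · log₁₀(0.12773) = 58.5 × (-0.8937) = -52.28 mV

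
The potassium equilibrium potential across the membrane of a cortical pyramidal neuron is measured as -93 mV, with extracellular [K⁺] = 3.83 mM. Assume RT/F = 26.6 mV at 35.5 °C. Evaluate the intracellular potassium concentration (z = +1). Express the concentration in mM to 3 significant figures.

Nernst: E = (26.6/1) · ln([out]/[in]), so ln([out]/[in]) = -93.0 × 1 / 26.6 = -3.4962.
[out]/[in] = e^(-3.4962) = 0.03031.
[in] = 3.83 / 0.03031 = 126.4 mM.

126 mM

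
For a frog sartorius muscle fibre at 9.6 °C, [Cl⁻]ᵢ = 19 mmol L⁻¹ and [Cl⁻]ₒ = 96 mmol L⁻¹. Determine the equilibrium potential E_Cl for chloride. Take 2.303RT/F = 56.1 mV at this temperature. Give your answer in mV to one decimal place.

-39.5 mV

E = (56.1/z) · log₁₀([Cl⁻]_out/[Cl⁻]_in) with z = -1.
For an anion, dividing by z = -1 reverses the sign.
= (56.1/-1) · log₁₀(96/19) = -56.10 · log₁₀(5.053)
= -56.10 · (0.7035) = -39.47 mV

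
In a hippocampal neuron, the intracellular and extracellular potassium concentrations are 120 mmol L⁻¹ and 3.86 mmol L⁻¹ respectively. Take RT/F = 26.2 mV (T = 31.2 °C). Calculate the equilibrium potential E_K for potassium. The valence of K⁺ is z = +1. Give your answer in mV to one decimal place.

E = (26.2/z) · ln([K⁺]_out/[K⁺]_in) with z = +1.
= (26.2/1) · ln(3.86/120) = 26.20 · ln(0.03217)
= 26.20 · (-3.4368) = -90.04 mV

-90.0 mV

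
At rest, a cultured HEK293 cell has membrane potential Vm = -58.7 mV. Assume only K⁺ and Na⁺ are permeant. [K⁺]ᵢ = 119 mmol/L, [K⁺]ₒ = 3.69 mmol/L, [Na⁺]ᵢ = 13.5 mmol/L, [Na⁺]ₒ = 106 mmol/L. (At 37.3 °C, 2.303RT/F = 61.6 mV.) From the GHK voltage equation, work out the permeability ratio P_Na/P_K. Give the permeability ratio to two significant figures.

Let α = P_Na/P_K. GHK: Vm = 61.6·log₁₀[(Kₒ + α·Naₒ)/(Kᵢ + α·Naᵢ)].
10^(Vm/61.6) = 10^(-58.7/61.6) = 0.11145
So 0.11145·(Kᵢ + α·Naᵢ) = Kₒ + α·Naₒ → α = (0.11145·119.0 − 3.69) / (106.0 − 0.11145·13.5)
α = (13.26 − 3.69) / (106.0 − 1.505) = 9.572/104.5 = 0.09161

0.092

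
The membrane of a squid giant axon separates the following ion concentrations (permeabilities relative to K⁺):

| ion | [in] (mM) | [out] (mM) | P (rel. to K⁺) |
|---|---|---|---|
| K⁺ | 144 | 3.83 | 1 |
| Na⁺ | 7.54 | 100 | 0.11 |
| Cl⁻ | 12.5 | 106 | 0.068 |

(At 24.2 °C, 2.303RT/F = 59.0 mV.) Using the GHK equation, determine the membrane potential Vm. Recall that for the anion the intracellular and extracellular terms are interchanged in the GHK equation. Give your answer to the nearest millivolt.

Vm = 59.0 · log₁₀[(Σ P·[cation]ₒ + Σ P·[anion]ᵢ) / (Σ P·[cation]ᵢ + Σ P·[anion]ₒ)]
Numerator = 1×3.83 + 0.11×100 + 0.068×12.5 = 15.68
Denominator = 1×144 + 0.11×7.54 + 0.068×106 = 152
Vm = 59.0 · log₁₀(0.10313) = 59.0 × (-0.9866) = -58.21 mV

-58 mV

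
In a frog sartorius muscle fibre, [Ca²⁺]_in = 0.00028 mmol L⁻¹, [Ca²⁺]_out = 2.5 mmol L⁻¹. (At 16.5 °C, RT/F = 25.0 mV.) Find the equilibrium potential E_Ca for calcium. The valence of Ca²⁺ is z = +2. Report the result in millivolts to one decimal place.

E = (25.0/z) · ln([Ca²⁺]_out/[Ca²⁺]_in) with z = +2.
= (25.0/2) · ln(2.5/0.00028) = 12.50 · ln(8929)
= 12.50 · (9.0970) = 113.71 mV

113.7 mV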